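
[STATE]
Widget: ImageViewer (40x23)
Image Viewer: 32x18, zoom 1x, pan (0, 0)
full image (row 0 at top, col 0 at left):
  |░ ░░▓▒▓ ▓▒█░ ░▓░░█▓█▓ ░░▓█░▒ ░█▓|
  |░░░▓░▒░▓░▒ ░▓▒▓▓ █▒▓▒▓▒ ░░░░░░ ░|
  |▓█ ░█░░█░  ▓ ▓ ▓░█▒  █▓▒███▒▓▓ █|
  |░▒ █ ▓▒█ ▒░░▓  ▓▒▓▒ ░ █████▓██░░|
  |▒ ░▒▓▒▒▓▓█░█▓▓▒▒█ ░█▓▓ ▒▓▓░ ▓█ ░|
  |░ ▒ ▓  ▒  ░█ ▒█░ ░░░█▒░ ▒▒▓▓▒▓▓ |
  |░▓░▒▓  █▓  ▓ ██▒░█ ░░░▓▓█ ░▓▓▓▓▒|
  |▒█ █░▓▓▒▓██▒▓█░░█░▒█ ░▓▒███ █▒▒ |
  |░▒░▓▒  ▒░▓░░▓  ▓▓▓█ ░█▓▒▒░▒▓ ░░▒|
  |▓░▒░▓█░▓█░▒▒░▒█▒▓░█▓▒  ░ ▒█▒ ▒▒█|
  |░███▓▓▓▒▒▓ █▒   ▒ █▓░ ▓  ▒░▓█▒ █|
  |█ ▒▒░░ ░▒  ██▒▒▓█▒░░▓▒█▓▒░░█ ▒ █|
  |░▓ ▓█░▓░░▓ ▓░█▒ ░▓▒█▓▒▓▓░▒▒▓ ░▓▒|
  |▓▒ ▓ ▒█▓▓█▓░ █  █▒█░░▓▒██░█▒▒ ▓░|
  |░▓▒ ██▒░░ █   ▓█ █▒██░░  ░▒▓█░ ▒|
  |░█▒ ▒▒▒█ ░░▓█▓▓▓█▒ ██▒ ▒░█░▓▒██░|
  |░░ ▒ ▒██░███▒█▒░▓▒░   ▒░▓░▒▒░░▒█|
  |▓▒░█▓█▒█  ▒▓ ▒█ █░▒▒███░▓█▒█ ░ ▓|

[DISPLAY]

░ ░░▓▒▓ ▓▒█░ ░▓░░█▓█▓ ░░▓█░▒ ░█▓        
░░░▓░▒░▓░▒ ░▓▒▓▓ █▒▓▒▓▒ ░░░░░░ ░        
▓█ ░█░░█░  ▓ ▓ ▓░█▒  █▓▒███▒▓▓ █        
░▒ █ ▓▒█ ▒░░▓  ▓▒▓▒ ░ █████▓██░░        
▒ ░▒▓▒▒▓▓█░█▓▓▒▒█ ░█▓▓ ▒▓▓░ ▓█ ░        
░ ▒ ▓  ▒  ░█ ▒█░ ░░░█▒░ ▒▒▓▓▒▓▓         
░▓░▒▓  █▓  ▓ ██▒░█ ░░░▓▓█ ░▓▓▓▓▒        
▒█ █░▓▓▒▓██▒▓█░░█░▒█ ░▓▒███ █▒▒         
░▒░▓▒  ▒░▓░░▓  ▓▓▓█ ░█▓▒▒░▒▓ ░░▒        
▓░▒░▓█░▓█░▒▒░▒█▒▓░█▓▒  ░ ▒█▒ ▒▒█        
░███▓▓▓▒▒▓ █▒   ▒ █▓░ ▓  ▒░▓█▒ █        
█ ▒▒░░ ░▒  ██▒▒▓█▒░░▓▒█▓▒░░█ ▒ █        
░▓ ▓█░▓░░▓ ▓░█▒ ░▓▒█▓▒▓▓░▒▒▓ ░▓▒        
▓▒ ▓ ▒█▓▓█▓░ █  █▒█░░▓▒██░█▒▒ ▓░        
░▓▒ ██▒░░ █   ▓█ █▒██░░  ░▒▓█░ ▒        
░█▒ ▒▒▒█ ░░▓█▓▓▓█▒ ██▒ ▒░█░▓▒██░        
░░ ▒ ▒██░███▒█▒░▓▒░   ▒░▓░▒▒░░▒█        
▓▒░█▓█▒█  ▒▓ ▒█ █░▒▒███░▓█▒█ ░ ▓        
                                        
                                        
                                        
                                        
                                        


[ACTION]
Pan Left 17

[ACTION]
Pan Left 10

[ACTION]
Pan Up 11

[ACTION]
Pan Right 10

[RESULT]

█░ ░▓░░█▓█▓ ░░▓█░▒ ░█▓                  
 ░▓▒▓▓ █▒▓▒▓▒ ░░░░░░ ░                  
 ▓ ▓ ▓░█▒  █▓▒███▒▓▓ █                  
░░▓  ▓▒▓▒ ░ █████▓██░░                  
░█▓▓▒▒█ ░█▓▓ ▒▓▓░ ▓█ ░                  
░█ ▒█░ ░░░█▒░ ▒▒▓▓▒▓▓                   
 ▓ ██▒░█ ░░░▓▓█ ░▓▓▓▓▒                  
█▒▓█░░█░▒█ ░▓▒███ █▒▒                   
░░▓  ▓▓▓█ ░█▓▒▒░▒▓ ░░▒                  
▒▒░▒█▒▓░█▓▒  ░ ▒█▒ ▒▒█                  
 █▒   ▒ █▓░ ▓  ▒░▓█▒ █                  
 ██▒▒▓█▒░░▓▒█▓▒░░█ ▒ █                  
 ▓░█▒ ░▓▒█▓▒▓▓░▒▒▓ ░▓▒                  
▓░ █  █▒█░░▓▒██░█▒▒ ▓░                  
█   ▓█ █▒██░░  ░▒▓█░ ▒                  
░▓█▓▓▓█▒ ██▒ ▒░█░▓▒██░                  
██▒█▒░▓▒░   ▒░▓░▒▒░░▒█                  
▒▓ ▒█ █░▒▒███░▓█▒█ ░ ▓                  
                                        
                                        
                                        
                                        
                                        


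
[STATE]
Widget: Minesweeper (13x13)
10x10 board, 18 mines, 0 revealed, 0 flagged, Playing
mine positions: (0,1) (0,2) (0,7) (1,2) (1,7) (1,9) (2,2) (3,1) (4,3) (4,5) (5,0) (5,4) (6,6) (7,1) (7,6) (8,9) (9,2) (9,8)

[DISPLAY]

■■■■■■■■■■   
■■■■■■■■■■   
■■■■■■■■■■   
■■■■■■■■■■   
■■■■■■■■■■   
■■■■■■■■■■   
■■■■■■■■■■   
■■■■■■■■■■   
■■■■■■■■■■   
■■■■■■■■■■   
             
             
             


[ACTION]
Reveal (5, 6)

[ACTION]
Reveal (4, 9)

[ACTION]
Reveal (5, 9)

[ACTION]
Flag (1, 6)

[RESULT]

■■■■■■■■■■   
■■■■■■⚑■■■   
■■■■■■1121   
■■■■■■1      
■■■■■■1      
■■■■■■21     
■■■■■■■2     
■■■■■■■211   
■■■■■■■■■■   
■■■■■■■■■■   
             
             
             


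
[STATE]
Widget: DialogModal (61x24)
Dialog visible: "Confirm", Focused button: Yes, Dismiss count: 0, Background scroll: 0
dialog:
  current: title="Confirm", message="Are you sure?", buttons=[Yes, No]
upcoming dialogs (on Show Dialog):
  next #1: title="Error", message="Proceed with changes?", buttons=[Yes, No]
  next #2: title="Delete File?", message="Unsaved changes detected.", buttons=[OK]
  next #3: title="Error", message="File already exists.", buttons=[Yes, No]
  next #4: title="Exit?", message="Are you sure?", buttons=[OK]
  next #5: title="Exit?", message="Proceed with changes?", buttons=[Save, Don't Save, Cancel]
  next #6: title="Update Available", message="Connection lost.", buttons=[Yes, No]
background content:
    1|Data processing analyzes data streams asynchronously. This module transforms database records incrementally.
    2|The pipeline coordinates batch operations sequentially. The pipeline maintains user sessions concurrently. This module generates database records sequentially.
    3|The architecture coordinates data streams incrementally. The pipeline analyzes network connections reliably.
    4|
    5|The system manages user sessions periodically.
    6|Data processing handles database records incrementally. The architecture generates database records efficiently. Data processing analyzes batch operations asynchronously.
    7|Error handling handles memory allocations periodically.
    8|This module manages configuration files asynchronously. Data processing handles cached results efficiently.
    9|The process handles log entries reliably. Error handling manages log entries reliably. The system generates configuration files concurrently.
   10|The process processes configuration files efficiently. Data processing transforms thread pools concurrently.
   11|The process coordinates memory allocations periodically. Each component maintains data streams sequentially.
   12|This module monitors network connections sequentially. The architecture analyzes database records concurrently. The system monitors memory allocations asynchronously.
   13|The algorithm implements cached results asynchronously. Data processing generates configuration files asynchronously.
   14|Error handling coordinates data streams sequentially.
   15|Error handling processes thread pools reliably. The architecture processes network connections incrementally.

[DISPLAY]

Data processing analyzes data streams asynchronously. This mo
The pipeline coordinates batch operations sequentially. The p
The architecture coordinates data streams incrementally. The 
                                                             
The system manages user sessions periodically.               
Data processing handles database records incrementally. The a
Error handling handles memory allocations periodically.      
This module manages configuration files asynchronously. Data 
The process handles log entries reliably. Error handling mana
The process processes ┌───────────────┐es efficiently. Data p
The process coordinate│    Confirm    │ons periodically. Each
This module monitors n│ Are you sure? │s sequentially. The ar
The algorithm implemen│   [Yes]  No   │ asynchronously. Data 
Error handling coordin└───────────────┘ sequentially.        
Error handling processes thread pools reliably. The architect
                                                             
                                                             
                                                             
                                                             
                                                             
                                                             
                                                             
                                                             
                                                             


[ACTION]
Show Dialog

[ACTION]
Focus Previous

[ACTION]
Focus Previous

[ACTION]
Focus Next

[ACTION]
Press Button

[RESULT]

Data processing analyzes data streams asynchronously. This mo
The pipeline coordinates batch operations sequentially. The p
The architecture coordinates data streams incrementally. The 
                                                             
The system manages user sessions periodically.               
Data processing handles database records incrementally. The a
Error handling handles memory allocations periodically.      
This module manages configuration files asynchronously. Data 
The process handles log entries reliably. Error handling mana
The process processes configuration files efficiently. Data p
The process coordinates memory allocations periodically. Each
This module monitors network connections sequentially. The ar
The algorithm implements cached results asynchronously. Data 
Error handling coordinates data streams sequentially.        
Error handling processes thread pools reliably. The architect
                                                             
                                                             
                                                             
                                                             
                                                             
                                                             
                                                             
                                                             
                                                             


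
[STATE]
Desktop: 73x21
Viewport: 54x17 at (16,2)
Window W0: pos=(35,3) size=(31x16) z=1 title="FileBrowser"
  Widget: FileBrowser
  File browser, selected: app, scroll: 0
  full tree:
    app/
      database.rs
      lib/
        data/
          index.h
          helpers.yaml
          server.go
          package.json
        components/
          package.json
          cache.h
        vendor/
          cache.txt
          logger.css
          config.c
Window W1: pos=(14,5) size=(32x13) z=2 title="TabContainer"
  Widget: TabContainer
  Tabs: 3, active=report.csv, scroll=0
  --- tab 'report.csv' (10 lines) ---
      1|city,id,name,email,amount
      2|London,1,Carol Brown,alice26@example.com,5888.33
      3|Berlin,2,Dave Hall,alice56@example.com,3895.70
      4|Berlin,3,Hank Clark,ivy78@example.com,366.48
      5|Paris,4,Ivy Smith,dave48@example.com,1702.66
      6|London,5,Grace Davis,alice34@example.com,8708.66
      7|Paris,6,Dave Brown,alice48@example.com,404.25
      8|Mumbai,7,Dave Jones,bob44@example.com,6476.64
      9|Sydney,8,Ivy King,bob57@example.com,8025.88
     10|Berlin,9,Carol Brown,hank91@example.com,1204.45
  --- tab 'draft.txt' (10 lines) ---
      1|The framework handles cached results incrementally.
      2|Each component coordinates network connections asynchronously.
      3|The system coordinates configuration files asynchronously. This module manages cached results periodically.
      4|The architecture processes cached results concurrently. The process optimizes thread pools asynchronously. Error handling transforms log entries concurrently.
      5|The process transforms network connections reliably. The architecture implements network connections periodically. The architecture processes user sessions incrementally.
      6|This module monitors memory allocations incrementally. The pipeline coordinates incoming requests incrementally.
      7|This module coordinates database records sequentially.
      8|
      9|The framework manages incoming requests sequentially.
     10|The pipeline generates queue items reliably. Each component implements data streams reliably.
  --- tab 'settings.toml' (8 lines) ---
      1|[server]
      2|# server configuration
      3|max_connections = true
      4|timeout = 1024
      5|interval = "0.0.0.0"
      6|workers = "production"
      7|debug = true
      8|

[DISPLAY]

                                                      
                   ┏━━━━━━━━━━━━━━━━━━━━━━━━━━━━━┓    
                   ┃ FileBrowser                 ┃    
━━━━━━━━━━━━━━━━━━━━━━━━━━━━━┓───────────────────┨    
TabContainer                 ┃                   ┃    
─────────────────────────────┨se.rs              ┃    
report.csv]│ draft.txt │ sett┃b/                 ┃    
─────────────────────────────┃                   ┃    
ity,id,name,email,amount     ┃                   ┃    
ondon,1,Carol Brown,alice26@e┃                   ┃    
erlin,2,Dave Hall,alice56@exa┃                   ┃    
erlin,3,Hank Clark,ivy78@exam┃                   ┃    
aris,4,Ivy Smith,dave48@examp┃                   ┃    
ondon,5,Grace Davis,alice34@e┃                   ┃    
aris,6,Dave Brown,alice48@exa┃                   ┃    
━━━━━━━━━━━━━━━━━━━━━━━━━━━━━┛                   ┃    
                   ┗━━━━━━━━━━━━━━━━━━━━━━━━━━━━━┛    


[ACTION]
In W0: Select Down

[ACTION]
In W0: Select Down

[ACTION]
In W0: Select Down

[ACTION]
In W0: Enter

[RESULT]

                                                      
                   ┏━━━━━━━━━━━━━━━━━━━━━━━━━━━━━┓    
                   ┃ FileBrowser                 ┃    
━━━━━━━━━━━━━━━━━━━━━━━━━━━━━┓───────────────────┨    
TabContainer                 ┃                   ┃    
─────────────────────────────┨se.rs              ┃    
report.csv]│ draft.txt │ sett┃b/                 ┃    
─────────────────────────────┃data/              ┃    
ity,id,name,email,amount     ┃components/        ┃    
ondon,1,Carol Brown,alice26@e┃vendor/            ┃    
erlin,2,Dave Hall,alice56@exa┃                   ┃    
erlin,3,Hank Clark,ivy78@exam┃                   ┃    
aris,4,Ivy Smith,dave48@examp┃                   ┃    
ondon,5,Grace Davis,alice34@e┃                   ┃    
aris,6,Dave Brown,alice48@exa┃                   ┃    
━━━━━━━━━━━━━━━━━━━━━━━━━━━━━┛                   ┃    
                   ┗━━━━━━━━━━━━━━━━━━━━━━━━━━━━━┛    


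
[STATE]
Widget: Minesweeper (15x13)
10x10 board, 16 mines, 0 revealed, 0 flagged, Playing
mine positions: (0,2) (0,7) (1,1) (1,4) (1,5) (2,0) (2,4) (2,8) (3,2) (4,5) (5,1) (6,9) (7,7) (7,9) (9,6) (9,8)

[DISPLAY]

■■■■■■■■■■     
■■■■■■■■■■     
■■■■■■■■■■     
■■■■■■■■■■     
■■■■■■■■■■     
■■■■■■■■■■     
■■■■■■■■■■     
■■■■■■■■■■     
■■■■■■■■■■     
■■■■■■■■■■     
               
               
               


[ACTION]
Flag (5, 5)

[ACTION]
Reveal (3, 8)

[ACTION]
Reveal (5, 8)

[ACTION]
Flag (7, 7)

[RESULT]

■■■■■■■■■■     
■■■■■■■■■■     
■■■■■■■■■■     
■■■■■■■■1■     
■■■■■■■■■■     
■■■■■⚑■■1■     
■■■■■■■■■■     
■■■■■■■⚑■■     
■■■■■■■■■■     
■■■■■■■■■■     
               
               
               


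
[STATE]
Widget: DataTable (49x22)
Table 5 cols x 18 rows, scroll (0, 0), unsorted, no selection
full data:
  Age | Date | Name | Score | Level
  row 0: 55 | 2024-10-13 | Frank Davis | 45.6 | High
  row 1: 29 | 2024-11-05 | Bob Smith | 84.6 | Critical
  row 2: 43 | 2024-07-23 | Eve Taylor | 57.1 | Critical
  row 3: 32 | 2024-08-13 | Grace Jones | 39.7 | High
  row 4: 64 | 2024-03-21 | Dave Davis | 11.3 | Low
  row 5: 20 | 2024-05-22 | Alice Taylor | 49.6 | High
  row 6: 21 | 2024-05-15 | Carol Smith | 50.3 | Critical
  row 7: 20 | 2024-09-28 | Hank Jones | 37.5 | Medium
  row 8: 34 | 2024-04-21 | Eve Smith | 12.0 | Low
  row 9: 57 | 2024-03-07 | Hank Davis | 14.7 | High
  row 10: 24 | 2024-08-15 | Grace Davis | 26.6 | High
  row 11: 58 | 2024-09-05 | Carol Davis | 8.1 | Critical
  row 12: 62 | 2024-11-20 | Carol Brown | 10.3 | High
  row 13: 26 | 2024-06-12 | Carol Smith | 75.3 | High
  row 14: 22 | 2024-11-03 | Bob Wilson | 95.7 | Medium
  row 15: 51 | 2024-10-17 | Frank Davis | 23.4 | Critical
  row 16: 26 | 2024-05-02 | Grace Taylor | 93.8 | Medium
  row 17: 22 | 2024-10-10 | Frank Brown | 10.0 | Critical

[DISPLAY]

Age│Date      │Name        │Score│Level          
───┼──────────┼────────────┼─────┼────────       
55 │2024-10-13│Frank Davis │45.6 │High           
29 │2024-11-05│Bob Smith   │84.6 │Critical       
43 │2024-07-23│Eve Taylor  │57.1 │Critical       
32 │2024-08-13│Grace Jones │39.7 │High           
64 │2024-03-21│Dave Davis  │11.3 │Low            
20 │2024-05-22│Alice Taylor│49.6 │High           
21 │2024-05-15│Carol Smith │50.3 │Critical       
20 │2024-09-28│Hank Jones  │37.5 │Medium         
34 │2024-04-21│Eve Smith   │12.0 │Low            
57 │2024-03-07│Hank Davis  │14.7 │High           
24 │2024-08-15│Grace Davis │26.6 │High           
58 │2024-09-05│Carol Davis │8.1  │Critical       
62 │2024-11-20│Carol Brown │10.3 │High           
26 │2024-06-12│Carol Smith │75.3 │High           
22 │2024-11-03│Bob Wilson  │95.7 │Medium         
51 │2024-10-17│Frank Davis │23.4 │Critical       
26 │2024-05-02│Grace Taylor│93.8 │Medium         
22 │2024-10-10│Frank Brown │10.0 │Critical       
                                                 
                                                 


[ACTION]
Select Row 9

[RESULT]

Age│Date      │Name        │Score│Level          
───┼──────────┼────────────┼─────┼────────       
55 │2024-10-13│Frank Davis │45.6 │High           
29 │2024-11-05│Bob Smith   │84.6 │Critical       
43 │2024-07-23│Eve Taylor  │57.1 │Critical       
32 │2024-08-13│Grace Jones │39.7 │High           
64 │2024-03-21│Dave Davis  │11.3 │Low            
20 │2024-05-22│Alice Taylor│49.6 │High           
21 │2024-05-15│Carol Smith │50.3 │Critical       
20 │2024-09-28│Hank Jones  │37.5 │Medium         
34 │2024-04-21│Eve Smith   │12.0 │Low            
>7 │2024-03-07│Hank Davis  │14.7 │High           
24 │2024-08-15│Grace Davis │26.6 │High           
58 │2024-09-05│Carol Davis │8.1  │Critical       
62 │2024-11-20│Carol Brown │10.3 │High           
26 │2024-06-12│Carol Smith │75.3 │High           
22 │2024-11-03│Bob Wilson  │95.7 │Medium         
51 │2024-10-17│Frank Davis │23.4 │Critical       
26 │2024-05-02│Grace Taylor│93.8 │Medium         
22 │2024-10-10│Frank Brown │10.0 │Critical       
                                                 
                                                 


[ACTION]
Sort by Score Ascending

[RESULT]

Age│Date      │Name        │Scor▲│Level          
───┼──────────┼────────────┼─────┼────────       
58 │2024-09-05│Carol Davis │8.1  │Critical       
22 │2024-10-10│Frank Brown │10.0 │Critical       
62 │2024-11-20│Carol Brown │10.3 │High           
64 │2024-03-21│Dave Davis  │11.3 │Low            
34 │2024-04-21│Eve Smith   │12.0 │Low            
57 │2024-03-07│Hank Davis  │14.7 │High           
51 │2024-10-17│Frank Davis │23.4 │Critical       
24 │2024-08-15│Grace Davis │26.6 │High           
20 │2024-09-28│Hank Jones  │37.5 │Medium         
>2 │2024-08-13│Grace Jones │39.7 │High           
55 │2024-10-13│Frank Davis │45.6 │High           
20 │2024-05-22│Alice Taylor│49.6 │High           
21 │2024-05-15│Carol Smith │50.3 │Critical       
43 │2024-07-23│Eve Taylor  │57.1 │Critical       
26 │2024-06-12│Carol Smith │75.3 │High           
29 │2024-11-05│Bob Smith   │84.6 │Critical       
26 │2024-05-02│Grace Taylor│93.8 │Medium         
22 │2024-11-03│Bob Wilson  │95.7 │Medium         
                                                 
                                                 


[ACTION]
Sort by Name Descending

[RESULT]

Age│Date      │Name       ▼│Score│Level          
───┼──────────┼────────────┼─────┼────────       
20 │2024-09-28│Hank Jones  │37.5 │Medium         
57 │2024-03-07│Hank Davis  │14.7 │High           
26 │2024-05-02│Grace Taylor│93.8 │Medium         
32 │2024-08-13│Grace Jones │39.7 │High           
24 │2024-08-15│Grace Davis │26.6 │High           
51 │2024-10-17│Frank Davis │23.4 │Critical       
55 │2024-10-13│Frank Davis │45.6 │High           
22 │2024-10-10│Frank Brown │10.0 │Critical       
43 │2024-07-23│Eve Taylor  │57.1 │Critical       
>4 │2024-04-21│Eve Smith   │12.0 │Low            
64 │2024-03-21│Dave Davis  │11.3 │Low            
21 │2024-05-15│Carol Smith │50.3 │Critical       
26 │2024-06-12│Carol Smith │75.3 │High           
58 │2024-09-05│Carol Davis │8.1  │Critical       
62 │2024-11-20│Carol Brown │10.3 │High           
22 │2024-11-03│Bob Wilson  │95.7 │Medium         
29 │2024-11-05│Bob Smith   │84.6 │Critical       
20 │2024-05-22│Alice Taylor│49.6 │High           
                                                 
                                                 


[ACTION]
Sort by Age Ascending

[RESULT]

Ag▲│Date      │Name        │Score│Level          
───┼──────────┼────────────┼─────┼────────       
20 │2024-09-28│Hank Jones  │37.5 │Medium         
20 │2024-05-22│Alice Taylor│49.6 │High           
21 │2024-05-15│Carol Smith │50.3 │Critical       
22 │2024-10-10│Frank Brown │10.0 │Critical       
22 │2024-11-03│Bob Wilson  │95.7 │Medium         
24 │2024-08-15│Grace Davis │26.6 │High           
26 │2024-05-02│Grace Taylor│93.8 │Medium         
26 │2024-06-12│Carol Smith │75.3 │High           
29 │2024-11-05│Bob Smith   │84.6 │Critical       
>2 │2024-08-13│Grace Jones │39.7 │High           
34 │2024-04-21│Eve Smith   │12.0 │Low            
43 │2024-07-23│Eve Taylor  │57.1 │Critical       
51 │2024-10-17│Frank Davis │23.4 │Critical       
55 │2024-10-13│Frank Davis │45.6 │High           
57 │2024-03-07│Hank Davis  │14.7 │High           
58 │2024-09-05│Carol Davis │8.1  │Critical       
62 │2024-11-20│Carol Brown │10.3 │High           
64 │2024-03-21│Dave Davis  │11.3 │Low            
                                                 
                                                 


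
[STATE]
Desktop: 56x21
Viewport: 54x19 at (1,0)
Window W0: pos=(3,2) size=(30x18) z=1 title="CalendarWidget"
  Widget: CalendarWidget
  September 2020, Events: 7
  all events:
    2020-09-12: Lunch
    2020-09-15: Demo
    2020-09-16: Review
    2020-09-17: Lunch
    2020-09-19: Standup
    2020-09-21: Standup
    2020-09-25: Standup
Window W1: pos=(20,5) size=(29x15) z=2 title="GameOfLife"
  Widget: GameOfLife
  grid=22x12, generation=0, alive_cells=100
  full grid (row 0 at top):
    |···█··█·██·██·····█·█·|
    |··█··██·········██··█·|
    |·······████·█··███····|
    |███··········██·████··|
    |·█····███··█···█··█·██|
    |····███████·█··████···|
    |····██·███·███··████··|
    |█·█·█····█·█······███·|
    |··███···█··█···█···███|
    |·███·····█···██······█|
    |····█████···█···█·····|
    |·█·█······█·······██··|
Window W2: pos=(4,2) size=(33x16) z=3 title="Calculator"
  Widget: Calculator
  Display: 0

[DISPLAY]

                                                      
                                                      
  ┏┏━━━━━━━━━━━━━━━━━━━━━━━━━━━━━━━┓                  
  ┃┃ Calculator                    ┃                  
  ┠┠───────────────────────────────┨                  
  ┃┃                              0┃━━━━━━━━━━━┓      
  ┃┃┌───┬───┬───┬───┐              ┃           ┃      
  ┃┃│ 7 │ 8 │ 9 │ ÷ │              ┃───────────┨      
  ┃┃├───┼───┼───┼───┤              ┃           ┃      
  ┃┃│ 4 │ 5 │ 6 │ × │              ┃██··█·     ┃      
  ┃┃├───┼───┼───┼───┤              ┃██····     ┃      
  ┃┃│ 1 │ 2 │ 3 │ - │              ┃████··     ┃      
  ┃┃├───┼───┼───┼───┤              ┃··█·██     ┃      
  ┃┃│ 0 │ . │ = │ + │              ┃███···     ┃      
  ┃┃├───┼───┼───┼───┤              ┃████··     ┃      
  ┃┃│ C │ MC│ MR│ M+│              ┃··███·     ┃      
  ┃┃└───┴───┴───┴───┘              ┃···███     ┃      
  ┃┗━━━━━━━━━━━━━━━━━━━━━━━━━━━━━━━┛·····█     ┃      
  ┃                ┃····█████···█···█·····     ┃      


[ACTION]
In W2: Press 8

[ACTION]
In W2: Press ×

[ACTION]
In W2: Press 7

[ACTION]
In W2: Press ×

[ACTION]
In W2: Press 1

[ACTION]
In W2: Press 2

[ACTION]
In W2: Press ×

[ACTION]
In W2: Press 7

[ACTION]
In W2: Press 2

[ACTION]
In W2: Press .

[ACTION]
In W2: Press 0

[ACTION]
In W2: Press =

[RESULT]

                                                      
                                                      
  ┏┏━━━━━━━━━━━━━━━━━━━━━━━━━━━━━━━┓                  
  ┃┃ Calculator                    ┃                  
  ┠┠───────────────────────────────┨                  
  ┃┃                          48384┃━━━━━━━━━━━┓      
  ┃┃┌───┬───┬───┬───┐              ┃           ┃      
  ┃┃│ 7 │ 8 │ 9 │ ÷ │              ┃───────────┨      
  ┃┃├───┼───┼───┼───┤              ┃           ┃      
  ┃┃│ 4 │ 5 │ 6 │ × │              ┃██··█·     ┃      
  ┃┃├───┼───┼───┼───┤              ┃██····     ┃      
  ┃┃│ 1 │ 2 │ 3 │ - │              ┃████··     ┃      
  ┃┃├───┼───┼───┼───┤              ┃··█·██     ┃      
  ┃┃│ 0 │ . │ = │ + │              ┃███···     ┃      
  ┃┃├───┼───┼───┼───┤              ┃████··     ┃      
  ┃┃│ C │ MC│ MR│ M+│              ┃··███·     ┃      
  ┃┃└───┴───┴───┴───┘              ┃···███     ┃      
  ┃┗━━━━━━━━━━━━━━━━━━━━━━━━━━━━━━━┛·····█     ┃      
  ┃                ┃····█████···█···█·····     ┃      


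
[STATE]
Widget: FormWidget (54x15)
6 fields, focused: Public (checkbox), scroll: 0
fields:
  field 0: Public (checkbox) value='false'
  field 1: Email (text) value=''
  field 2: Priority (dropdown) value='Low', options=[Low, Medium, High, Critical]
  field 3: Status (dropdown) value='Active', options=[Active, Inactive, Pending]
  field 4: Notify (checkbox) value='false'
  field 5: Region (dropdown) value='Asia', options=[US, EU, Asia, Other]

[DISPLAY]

> Public:     [ ]                                     
  Email:      [                                      ]
  Priority:   [Low                                  ▼]
  Status:     [Active                               ▼]
  Notify:     [ ]                                     
  Region:     [Asia                                 ▼]
                                                      
                                                      
                                                      
                                                      
                                                      
                                                      
                                                      
                                                      
                                                      


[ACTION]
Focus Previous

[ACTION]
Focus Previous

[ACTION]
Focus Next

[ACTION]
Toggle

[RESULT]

  Public:     [ ]                                     
  Email:      [                                      ]
  Priority:   [Low                                  ▼]
  Status:     [Active                               ▼]
  Notify:     [ ]                                     
> Region:     [Asia                                 ▼]
                                                      
                                                      
                                                      
                                                      
                                                      
                                                      
                                                      
                                                      
                                                      


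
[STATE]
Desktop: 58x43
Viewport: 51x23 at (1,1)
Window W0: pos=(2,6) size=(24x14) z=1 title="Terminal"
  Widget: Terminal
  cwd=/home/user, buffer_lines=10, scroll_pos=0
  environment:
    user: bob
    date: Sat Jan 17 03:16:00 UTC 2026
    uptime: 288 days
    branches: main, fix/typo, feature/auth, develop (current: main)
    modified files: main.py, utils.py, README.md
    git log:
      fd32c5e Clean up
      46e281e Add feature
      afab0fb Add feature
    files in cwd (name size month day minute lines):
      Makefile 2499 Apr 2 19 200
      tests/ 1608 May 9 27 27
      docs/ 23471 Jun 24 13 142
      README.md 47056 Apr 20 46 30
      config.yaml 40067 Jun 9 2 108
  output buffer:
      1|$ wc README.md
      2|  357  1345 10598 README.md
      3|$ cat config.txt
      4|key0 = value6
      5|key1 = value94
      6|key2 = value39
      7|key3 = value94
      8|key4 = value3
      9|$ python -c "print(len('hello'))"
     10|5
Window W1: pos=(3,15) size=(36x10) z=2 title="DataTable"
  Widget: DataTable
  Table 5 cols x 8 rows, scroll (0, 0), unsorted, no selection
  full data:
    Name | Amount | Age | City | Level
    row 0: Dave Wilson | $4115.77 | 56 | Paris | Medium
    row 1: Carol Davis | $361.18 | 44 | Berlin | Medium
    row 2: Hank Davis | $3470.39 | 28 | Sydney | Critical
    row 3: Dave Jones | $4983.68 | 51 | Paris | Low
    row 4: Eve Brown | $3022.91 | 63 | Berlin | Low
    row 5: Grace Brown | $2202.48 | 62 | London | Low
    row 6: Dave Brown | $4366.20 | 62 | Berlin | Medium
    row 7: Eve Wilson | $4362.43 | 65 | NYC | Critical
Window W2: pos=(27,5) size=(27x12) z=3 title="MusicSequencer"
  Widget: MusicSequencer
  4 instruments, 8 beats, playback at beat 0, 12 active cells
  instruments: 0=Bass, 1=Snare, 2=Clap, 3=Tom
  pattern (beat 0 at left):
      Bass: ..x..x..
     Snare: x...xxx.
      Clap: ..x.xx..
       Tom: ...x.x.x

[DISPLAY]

                                                   
                                                   
                                                   
                                                   
                          ┏━━━━━━━━━━━━━━━━━━━━━━━━
 ┏━━━━━━━━━━━━━━━━━━━━━━┓ ┃ MusicSequencer         
 ┃ Terminal             ┃ ┠────────────────────────
 ┠──────────────────────┨ ┃      ▼1234567          
 ┃$ wc README.md        ┃ ┃  Bass··█··█··          
 ┃  357  1345 10598 READ┃ ┃ Snare█···███·          
 ┃$ cat config.txt      ┃ ┃  Clap··█·██··          
 ┃key0 = value6         ┃ ┃   Tom···█·█·█          
 ┃key1 = value94        ┃ ┃                        
 ┃key2 = value39        ┃ ┃                        
 ┃┏━━━━━━━━━━━━━━━━━━━━━━━┃                        
 ┃┃ DataTable             ┗━━━━━━━━━━━━━━━━━━━━━━━━
 ┃┠──────────────────────────────────┨             
 ┃┃Name       │Amount  │Age│City  │Le┃             
 ┗┃───────────┼────────┼───┼──────┼──┃             
  ┃Dave Wilson│$4115.77│56 │Paris │Me┃             
  ┃Carol Davis│$361.18 │44 │Berlin│Me┃             
  ┃Hank Davis │$3470.39│28 │Sydney│Cr┃             
  ┃Dave Jones │$4983.68│51 │Paris │Lo┃             


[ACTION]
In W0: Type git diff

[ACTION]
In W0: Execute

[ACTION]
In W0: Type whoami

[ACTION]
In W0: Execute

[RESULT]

                                                   
                                                   
                                                   
                                                   
                          ┏━━━━━━━━━━━━━━━━━━━━━━━━
 ┏━━━━━━━━━━━━━━━━━━━━━━┓ ┃ MusicSequencer         
 ┃ Terminal             ┃ ┠────────────────────────
 ┠──────────────────────┨ ┃      ▼1234567          
 ┃$ git diff            ┃ ┃  Bass··█··█··          
 ┃diff --git a/main.py b┃ ┃ Snare█···███·          
 ┃--- a/main.py         ┃ ┃  Clap··█·██··          
 ┃+++ b/main.py         ┃ ┃   Tom···█·█·█          
 ┃@@ -1,3 +1,4 @@       ┃ ┃                        
 ┃+# updated            ┃ ┃                        
 ┃┏━━━━━━━━━━━━━━━━━━━━━━━┃                        
 ┃┃ DataTable             ┗━━━━━━━━━━━━━━━━━━━━━━━━
 ┃┠──────────────────────────────────┨             
 ┃┃Name       │Amount  │Age│City  │Le┃             
 ┗┃───────────┼────────┼───┼──────┼──┃             
  ┃Dave Wilson│$4115.77│56 │Paris │Me┃             
  ┃Carol Davis│$361.18 │44 │Berlin│Me┃             
  ┃Hank Davis │$3470.39│28 │Sydney│Cr┃             
  ┃Dave Jones │$4983.68│51 │Paris │Lo┃             


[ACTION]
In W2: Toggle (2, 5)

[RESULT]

                                                   
                                                   
                                                   
                                                   
                          ┏━━━━━━━━━━━━━━━━━━━━━━━━
 ┏━━━━━━━━━━━━━━━━━━━━━━┓ ┃ MusicSequencer         
 ┃ Terminal             ┃ ┠────────────────────────
 ┠──────────────────────┨ ┃      ▼1234567          
 ┃$ git diff            ┃ ┃  Bass··█··█··          
 ┃diff --git a/main.py b┃ ┃ Snare█···███·          
 ┃--- a/main.py         ┃ ┃  Clap··█·█···          
 ┃+++ b/main.py         ┃ ┃   Tom···█·█·█          
 ┃@@ -1,3 +1,4 @@       ┃ ┃                        
 ┃+# updated            ┃ ┃                        
 ┃┏━━━━━━━━━━━━━━━━━━━━━━━┃                        
 ┃┃ DataTable             ┗━━━━━━━━━━━━━━━━━━━━━━━━
 ┃┠──────────────────────────────────┨             
 ┃┃Name       │Amount  │Age│City  │Le┃             
 ┗┃───────────┼────────┼───┼──────┼──┃             
  ┃Dave Wilson│$4115.77│56 │Paris │Me┃             
  ┃Carol Davis│$361.18 │44 │Berlin│Me┃             
  ┃Hank Davis │$3470.39│28 │Sydney│Cr┃             
  ┃Dave Jones │$4983.68│51 │Paris │Lo┃             
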